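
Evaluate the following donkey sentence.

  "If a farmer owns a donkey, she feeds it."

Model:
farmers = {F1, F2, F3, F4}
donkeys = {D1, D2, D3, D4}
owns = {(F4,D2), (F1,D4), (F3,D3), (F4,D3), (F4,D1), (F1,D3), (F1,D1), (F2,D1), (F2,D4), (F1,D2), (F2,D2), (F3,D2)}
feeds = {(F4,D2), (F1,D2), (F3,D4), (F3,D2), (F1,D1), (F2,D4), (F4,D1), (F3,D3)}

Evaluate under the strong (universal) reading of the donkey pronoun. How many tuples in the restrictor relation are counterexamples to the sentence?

"it" takes "a donkey" as antecedent — a donkey pronoun bound across the clause boundary.
Strong reading: for every (f,d) with owns(f,d), feeds(f,d).
Restrictor pairs: (F1,D1) ✓  (F1,D2) ✓  (F1,D3) ✗  (F1,D4) ✗  (F2,D1) ✗  (F2,D2) ✗  (F2,D4) ✓  (F3,D2) ✓  (F3,D3) ✓  (F4,D1) ✓  (F4,D2) ✓  (F4,D3) ✗
Counterexamples (restrictor pairs failing the scope): 5.

5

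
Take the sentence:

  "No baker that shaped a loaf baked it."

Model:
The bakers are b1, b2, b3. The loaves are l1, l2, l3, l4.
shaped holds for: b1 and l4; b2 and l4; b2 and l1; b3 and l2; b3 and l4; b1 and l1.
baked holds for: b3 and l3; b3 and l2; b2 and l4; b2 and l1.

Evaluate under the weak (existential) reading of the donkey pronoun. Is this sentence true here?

False

"it" takes "a loaf" as antecedent — a donkey pronoun bound across the clause boundary.
Truth condition: for no (b,l) with shaped(b,l) does baked(b,l) hold.
Restrictor pairs — does the scope hold? (b1,l1):fails  (b1,l4):fails  (b2,l1):holds  (b2,l4):holds  (b3,l2):holds  (b3,l4):fails
Scope holds for 3 pair(s), so the sentence is false.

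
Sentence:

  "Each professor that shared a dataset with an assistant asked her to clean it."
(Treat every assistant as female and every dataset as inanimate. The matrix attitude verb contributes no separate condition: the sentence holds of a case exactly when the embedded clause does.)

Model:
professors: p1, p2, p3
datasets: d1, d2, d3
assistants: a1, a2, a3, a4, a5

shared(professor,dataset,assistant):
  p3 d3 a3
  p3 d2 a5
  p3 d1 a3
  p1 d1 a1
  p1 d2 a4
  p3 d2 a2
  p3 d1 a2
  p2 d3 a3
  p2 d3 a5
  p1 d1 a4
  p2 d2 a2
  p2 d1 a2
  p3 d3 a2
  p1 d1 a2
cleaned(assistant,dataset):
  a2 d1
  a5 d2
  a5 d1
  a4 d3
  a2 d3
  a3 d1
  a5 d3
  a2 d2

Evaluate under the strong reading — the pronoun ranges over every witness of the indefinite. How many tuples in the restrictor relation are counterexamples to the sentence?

"her" takes "an assistant" as antecedent and "it" takes "a dataset"; both are donkey pronouns co-varying with the restrictor.
Strong reading: for every (p,d,a) with shared(p,d,a), cleaned(a,d).
Restrictor triples: (p1,d1,a1)→cleaned(a1,d1) ✗  (p1,d1,a2)→cleaned(a2,d1) ✓  (p1,d1,a4)→cleaned(a4,d1) ✗  (p1,d2,a4)→cleaned(a4,d2) ✗  (p2,d1,a2)→cleaned(a2,d1) ✓  (p2,d2,a2)→cleaned(a2,d2) ✓  (p2,d3,a3)→cleaned(a3,d3) ✗  (p2,d3,a5)→cleaned(a5,d3) ✓  (p3,d1,a2)→cleaned(a2,d1) ✓  (p3,d1,a3)→cleaned(a3,d1) ✓  (p3,d2,a2)→cleaned(a2,d2) ✓  (p3,d2,a5)→cleaned(a5,d2) ✓  (p3,d3,a2)→cleaned(a2,d3) ✓  (p3,d3,a3)→cleaned(a3,d3) ✗
Counterexamples (restrictor triples failing the scope): 5.

5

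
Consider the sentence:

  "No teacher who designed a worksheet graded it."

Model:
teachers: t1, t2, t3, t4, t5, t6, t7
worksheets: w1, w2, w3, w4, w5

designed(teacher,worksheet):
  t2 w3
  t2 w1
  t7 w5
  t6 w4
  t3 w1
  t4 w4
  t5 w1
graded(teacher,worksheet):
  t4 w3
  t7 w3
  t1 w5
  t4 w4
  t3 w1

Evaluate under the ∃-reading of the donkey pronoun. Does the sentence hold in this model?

"it" takes "a worksheet" as antecedent — a donkey pronoun bound across the clause boundary.
Truth condition: for no (t,w) with designed(t,w) does graded(t,w) hold.
Restrictor pairs — does the scope hold? (t2,w1):fails  (t2,w3):fails  (t3,w1):holds  (t4,w4):holds  (t5,w1):fails  (t6,w4):fails  (t7,w5):fails
Scope holds for 2 pair(s), so the sentence is false.

False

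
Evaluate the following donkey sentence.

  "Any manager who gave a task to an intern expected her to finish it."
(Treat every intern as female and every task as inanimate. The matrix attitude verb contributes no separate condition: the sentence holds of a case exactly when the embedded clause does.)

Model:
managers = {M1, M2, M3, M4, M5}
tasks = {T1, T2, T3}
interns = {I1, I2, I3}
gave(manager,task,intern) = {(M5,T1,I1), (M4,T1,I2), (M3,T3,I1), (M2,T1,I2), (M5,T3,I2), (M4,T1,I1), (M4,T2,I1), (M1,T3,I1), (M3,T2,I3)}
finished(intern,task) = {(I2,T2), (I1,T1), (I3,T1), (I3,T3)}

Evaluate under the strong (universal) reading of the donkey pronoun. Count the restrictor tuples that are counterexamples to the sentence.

"her" takes "an intern" as antecedent and "it" takes "a task"; both are donkey pronouns co-varying with the restrictor.
Strong reading: for every (m,t,i) with gave(m,t,i), finished(i,t).
Restrictor triples: (M1,T3,I1)→finished(I1,T3) ✗  (M2,T1,I2)→finished(I2,T1) ✗  (M3,T2,I3)→finished(I3,T2) ✗  (M3,T3,I1)→finished(I1,T3) ✗  (M4,T1,I1)→finished(I1,T1) ✓  (M4,T1,I2)→finished(I2,T1) ✗  (M4,T2,I1)→finished(I1,T2) ✗  (M5,T1,I1)→finished(I1,T1) ✓  (M5,T3,I2)→finished(I2,T3) ✗
Counterexamples (restrictor triples failing the scope): 7.

7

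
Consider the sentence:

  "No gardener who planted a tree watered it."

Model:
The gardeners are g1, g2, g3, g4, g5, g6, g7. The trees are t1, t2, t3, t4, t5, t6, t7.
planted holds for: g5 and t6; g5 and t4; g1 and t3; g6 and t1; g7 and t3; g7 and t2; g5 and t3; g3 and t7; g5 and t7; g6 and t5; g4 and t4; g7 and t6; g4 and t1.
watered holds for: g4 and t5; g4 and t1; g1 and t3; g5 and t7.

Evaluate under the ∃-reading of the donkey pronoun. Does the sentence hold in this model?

"it" takes "a tree" as antecedent — a donkey pronoun bound across the clause boundary.
Truth condition: for no (g,t) with planted(g,t) does watered(g,t) hold.
Restrictor pairs — does the scope hold? (g1,t3):holds  (g3,t7):fails  (g4,t1):holds  (g4,t4):fails  (g5,t3):fails  (g5,t4):fails  (g5,t6):fails  (g5,t7):holds  (g6,t1):fails  (g6,t5):fails  (g7,t2):fails  (g7,t3):fails  (g7,t6):fails
Scope holds for 3 pair(s), so the sentence is false.

False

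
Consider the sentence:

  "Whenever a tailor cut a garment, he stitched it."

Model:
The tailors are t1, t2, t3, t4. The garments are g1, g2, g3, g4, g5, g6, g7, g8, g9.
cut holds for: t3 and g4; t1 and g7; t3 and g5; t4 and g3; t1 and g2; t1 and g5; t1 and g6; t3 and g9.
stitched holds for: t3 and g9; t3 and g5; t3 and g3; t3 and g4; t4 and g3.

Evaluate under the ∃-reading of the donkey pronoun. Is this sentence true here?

"it" takes "a garment" as antecedent — a donkey pronoun bound across the clause boundary.
Weak reading: every tailor t with some cut-garment has at least one cut-garment g such that stitched(t,g).
Per tailor: t1:✗  t3:✓  t4:✓
t1 has no witness among its cut-garments.

False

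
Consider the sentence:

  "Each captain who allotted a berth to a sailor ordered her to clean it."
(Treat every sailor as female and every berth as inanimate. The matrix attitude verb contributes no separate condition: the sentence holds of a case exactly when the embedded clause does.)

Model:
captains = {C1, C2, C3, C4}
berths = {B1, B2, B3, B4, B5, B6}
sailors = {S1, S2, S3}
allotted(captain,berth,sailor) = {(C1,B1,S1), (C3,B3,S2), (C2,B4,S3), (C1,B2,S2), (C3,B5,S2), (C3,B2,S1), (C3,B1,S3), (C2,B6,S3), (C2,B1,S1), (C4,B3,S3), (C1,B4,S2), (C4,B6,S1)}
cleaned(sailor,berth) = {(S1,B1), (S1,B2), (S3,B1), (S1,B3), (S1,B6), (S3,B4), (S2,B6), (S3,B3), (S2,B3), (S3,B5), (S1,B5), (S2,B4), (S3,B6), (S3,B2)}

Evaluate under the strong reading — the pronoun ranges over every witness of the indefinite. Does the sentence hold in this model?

False

"her" takes "a sailor" as antecedent and "it" takes "a berth"; both are donkey pronouns co-varying with the restrictor.
Strong reading: for every (c,b,s) with allotted(c,b,s), cleaned(s,b).
Restrictor triples: (C1,B1,S1)→cleaned(S1,B1) ✓  (C1,B2,S2)→cleaned(S2,B2) ✗  (C1,B4,S2)→cleaned(S2,B4) ✓  (C2,B1,S1)→cleaned(S1,B1) ✓  (C2,B4,S3)→cleaned(S3,B4) ✓  (C2,B6,S3)→cleaned(S3,B6) ✓  (C3,B1,S3)→cleaned(S3,B1) ✓  (C3,B2,S1)→cleaned(S1,B2) ✓  (C3,B3,S2)→cleaned(S2,B3) ✓  (C3,B5,S2)→cleaned(S2,B5) ✗  (C4,B3,S3)→cleaned(S3,B3) ✓  (C4,B6,S1)→cleaned(S1,B6) ✓
Counterexample: (C1,B2,S2) — cleaned(S2,B2) does not hold.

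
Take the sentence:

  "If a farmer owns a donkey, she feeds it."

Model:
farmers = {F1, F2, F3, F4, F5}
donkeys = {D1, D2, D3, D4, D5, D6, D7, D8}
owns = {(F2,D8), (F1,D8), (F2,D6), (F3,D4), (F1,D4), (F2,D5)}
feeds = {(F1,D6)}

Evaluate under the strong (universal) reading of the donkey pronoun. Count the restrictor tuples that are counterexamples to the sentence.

6

"it" takes "a donkey" as antecedent — a donkey pronoun bound across the clause boundary.
Strong reading: for every (f,d) with owns(f,d), feeds(f,d).
Restrictor pairs: (F1,D4) ✗  (F1,D8) ✗  (F2,D5) ✗  (F2,D6) ✗  (F2,D8) ✗  (F3,D4) ✗
Counterexamples (restrictor pairs failing the scope): 6.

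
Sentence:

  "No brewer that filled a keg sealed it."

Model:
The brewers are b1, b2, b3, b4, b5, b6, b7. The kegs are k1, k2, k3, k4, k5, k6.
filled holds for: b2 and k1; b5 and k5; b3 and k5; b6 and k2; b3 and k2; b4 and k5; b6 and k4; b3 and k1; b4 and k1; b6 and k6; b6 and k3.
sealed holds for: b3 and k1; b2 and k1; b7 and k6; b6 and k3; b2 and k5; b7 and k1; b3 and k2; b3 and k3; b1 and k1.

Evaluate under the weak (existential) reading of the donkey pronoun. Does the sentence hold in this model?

False

"it" takes "a keg" as antecedent — a donkey pronoun bound across the clause boundary.
Truth condition: for no (b,k) with filled(b,k) does sealed(b,k) hold.
Restrictor pairs — does the scope hold? (b2,k1):holds  (b3,k1):holds  (b3,k2):holds  (b3,k5):fails  (b4,k1):fails  (b4,k5):fails  (b5,k5):fails  (b6,k2):fails  (b6,k3):holds  (b6,k4):fails  (b6,k6):fails
Scope holds for 4 pair(s), so the sentence is false.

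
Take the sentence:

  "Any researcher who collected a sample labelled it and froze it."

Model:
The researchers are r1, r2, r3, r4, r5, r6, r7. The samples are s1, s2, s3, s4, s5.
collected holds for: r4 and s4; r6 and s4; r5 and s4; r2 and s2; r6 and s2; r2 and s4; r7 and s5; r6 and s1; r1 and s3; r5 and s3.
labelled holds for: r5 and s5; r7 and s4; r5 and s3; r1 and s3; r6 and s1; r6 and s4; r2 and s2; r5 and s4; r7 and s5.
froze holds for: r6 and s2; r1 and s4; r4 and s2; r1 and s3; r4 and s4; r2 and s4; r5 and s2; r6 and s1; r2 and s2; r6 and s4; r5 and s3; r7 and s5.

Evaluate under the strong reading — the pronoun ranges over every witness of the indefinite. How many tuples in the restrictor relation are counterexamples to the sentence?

"it" takes "a sample" as antecedent — a donkey pronoun bound across the clause boundary.
Strong reading: for every (r,s) with collected(r,s), labelled(r,s) ∧ froze(r,s).
Restrictor pairs: (r1,s3) ✓  (r2,s2) ✓  (r2,s4) ✗  (r4,s4) ✗  (r5,s3) ✓  (r5,s4) ✗  (r6,s1) ✓  (r6,s2) ✗  (r6,s4) ✓  (r7,s5) ✓
Counterexamples (restrictor pairs failing the scope): 4.

4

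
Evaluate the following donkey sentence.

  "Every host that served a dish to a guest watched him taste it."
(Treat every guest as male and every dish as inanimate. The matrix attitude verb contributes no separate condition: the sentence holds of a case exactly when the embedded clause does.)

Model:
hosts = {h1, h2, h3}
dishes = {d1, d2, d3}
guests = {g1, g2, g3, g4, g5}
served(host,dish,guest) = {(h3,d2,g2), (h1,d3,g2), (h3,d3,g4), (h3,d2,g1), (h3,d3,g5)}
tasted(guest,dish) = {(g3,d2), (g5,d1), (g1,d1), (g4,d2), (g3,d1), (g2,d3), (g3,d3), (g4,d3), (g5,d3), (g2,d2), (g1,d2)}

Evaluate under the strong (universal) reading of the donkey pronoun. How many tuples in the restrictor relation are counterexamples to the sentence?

"him" takes "a guest" as antecedent and "it" takes "a dish"; both are donkey pronouns co-varying with the restrictor.
Strong reading: for every (h,d,g) with served(h,d,g), tasted(g,d).
Restrictor triples: (h1,d3,g2)→tasted(g2,d3) ✓  (h3,d2,g1)→tasted(g1,d2) ✓  (h3,d2,g2)→tasted(g2,d2) ✓  (h3,d3,g4)→tasted(g4,d3) ✓  (h3,d3,g5)→tasted(g5,d3) ✓
Counterexamples (restrictor triples failing the scope): 0.

0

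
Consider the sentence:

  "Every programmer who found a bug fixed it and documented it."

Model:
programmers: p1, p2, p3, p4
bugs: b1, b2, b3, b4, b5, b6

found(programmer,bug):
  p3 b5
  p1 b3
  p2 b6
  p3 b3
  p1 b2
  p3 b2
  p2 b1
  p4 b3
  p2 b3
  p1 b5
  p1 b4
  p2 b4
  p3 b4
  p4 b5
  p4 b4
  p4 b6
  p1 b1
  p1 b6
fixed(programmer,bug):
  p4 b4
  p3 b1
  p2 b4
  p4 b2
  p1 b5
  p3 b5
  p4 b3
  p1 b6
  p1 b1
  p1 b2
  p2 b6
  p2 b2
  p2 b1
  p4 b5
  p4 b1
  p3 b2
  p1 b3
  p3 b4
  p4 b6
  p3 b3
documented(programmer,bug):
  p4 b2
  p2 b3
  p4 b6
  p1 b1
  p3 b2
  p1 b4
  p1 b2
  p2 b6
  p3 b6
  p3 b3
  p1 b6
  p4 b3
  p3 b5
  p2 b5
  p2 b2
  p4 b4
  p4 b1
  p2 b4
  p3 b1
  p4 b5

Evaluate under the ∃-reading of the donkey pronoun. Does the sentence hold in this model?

True

"it" takes "a bug" as antecedent — a donkey pronoun bound across the clause boundary.
Weak reading: every programmer p with some found-bug has at least one found-bug b such that fixed(p,b) ∧ documented(p,b).
Per programmer: p1:✓  p2:✓  p3:✓  p4:✓
Every programmer in the restrictor has a witness.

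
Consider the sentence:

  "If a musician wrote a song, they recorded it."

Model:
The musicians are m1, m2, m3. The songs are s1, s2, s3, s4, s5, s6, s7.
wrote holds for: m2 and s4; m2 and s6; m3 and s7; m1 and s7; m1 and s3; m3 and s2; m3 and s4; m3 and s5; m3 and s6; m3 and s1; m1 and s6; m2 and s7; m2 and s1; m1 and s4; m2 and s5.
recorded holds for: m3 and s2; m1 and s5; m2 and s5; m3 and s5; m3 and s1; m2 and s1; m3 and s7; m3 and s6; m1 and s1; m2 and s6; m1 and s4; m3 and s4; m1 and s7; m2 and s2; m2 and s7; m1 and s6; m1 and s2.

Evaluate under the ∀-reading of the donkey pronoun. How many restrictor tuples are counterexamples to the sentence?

2

"it" takes "a song" as antecedent — a donkey pronoun bound across the clause boundary.
Strong reading: for every (m,s) with wrote(m,s), recorded(m,s).
Restrictor pairs: (m1,s3) ✗  (m1,s4) ✓  (m1,s6) ✓  (m1,s7) ✓  (m2,s1) ✓  (m2,s4) ✗  (m2,s5) ✓  (m2,s6) ✓  (m2,s7) ✓  (m3,s1) ✓  (m3,s2) ✓  (m3,s4) ✓  (m3,s5) ✓  (m3,s6) ✓  (m3,s7) ✓
Counterexamples (restrictor pairs failing the scope): 2.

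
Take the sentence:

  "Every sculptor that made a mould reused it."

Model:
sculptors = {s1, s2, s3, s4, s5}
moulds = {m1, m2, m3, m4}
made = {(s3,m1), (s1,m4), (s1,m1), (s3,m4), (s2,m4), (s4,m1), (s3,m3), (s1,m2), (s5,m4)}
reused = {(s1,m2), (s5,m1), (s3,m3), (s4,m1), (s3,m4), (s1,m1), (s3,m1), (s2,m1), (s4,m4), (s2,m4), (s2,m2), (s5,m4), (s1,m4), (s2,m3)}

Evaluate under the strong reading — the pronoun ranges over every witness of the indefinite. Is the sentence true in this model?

"it" takes "a mould" as antecedent — a donkey pronoun bound across the clause boundary.
Strong reading: for every (s,m) with made(s,m), reused(s,m).
Restrictor pairs: (s1,m1) ✓  (s1,m2) ✓  (s1,m4) ✓  (s2,m4) ✓  (s3,m1) ✓  (s3,m3) ✓  (s3,m4) ✓  (s4,m1) ✓  (s5,m4) ✓
Every restrictor pair satisfies the scope.

True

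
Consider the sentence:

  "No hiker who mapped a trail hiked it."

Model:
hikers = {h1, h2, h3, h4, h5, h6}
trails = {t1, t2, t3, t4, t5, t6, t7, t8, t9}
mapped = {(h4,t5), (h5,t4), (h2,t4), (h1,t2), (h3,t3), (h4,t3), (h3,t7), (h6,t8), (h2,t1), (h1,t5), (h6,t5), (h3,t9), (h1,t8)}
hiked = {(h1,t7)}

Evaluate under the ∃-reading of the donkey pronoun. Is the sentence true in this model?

True

"it" takes "a trail" as antecedent — a donkey pronoun bound across the clause boundary.
Truth condition: for no (h,t) with mapped(h,t) does hiked(h,t) hold.
Restrictor pairs — does the scope hold? (h1,t2):fails  (h1,t5):fails  (h1,t8):fails  (h2,t1):fails  (h2,t4):fails  (h3,t3):fails  (h3,t7):fails  (h3,t9):fails  (h4,t3):fails  (h4,t5):fails  (h5,t4):fails  (h6,t5):fails  (h6,t8):fails
Scope holds for no restrictor pair, so the sentence is true.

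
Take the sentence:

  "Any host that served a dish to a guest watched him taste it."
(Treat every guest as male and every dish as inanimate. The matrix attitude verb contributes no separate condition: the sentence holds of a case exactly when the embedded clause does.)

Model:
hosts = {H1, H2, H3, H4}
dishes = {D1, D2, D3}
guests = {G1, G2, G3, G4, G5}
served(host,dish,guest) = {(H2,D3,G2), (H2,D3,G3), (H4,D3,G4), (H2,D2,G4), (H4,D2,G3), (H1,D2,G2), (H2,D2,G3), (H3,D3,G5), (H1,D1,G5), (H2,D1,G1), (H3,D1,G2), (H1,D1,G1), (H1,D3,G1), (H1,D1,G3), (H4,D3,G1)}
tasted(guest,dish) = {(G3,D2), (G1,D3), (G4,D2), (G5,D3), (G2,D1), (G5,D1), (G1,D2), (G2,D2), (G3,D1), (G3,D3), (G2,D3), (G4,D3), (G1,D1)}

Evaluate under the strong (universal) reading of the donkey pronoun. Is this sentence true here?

True

"him" takes "a guest" as antecedent and "it" takes "a dish"; both are donkey pronouns co-varying with the restrictor.
Strong reading: for every (h,d,g) with served(h,d,g), tasted(g,d).
Restrictor triples: (H1,D1,G1)→tasted(G1,D1) ✓  (H1,D1,G3)→tasted(G3,D1) ✓  (H1,D1,G5)→tasted(G5,D1) ✓  (H1,D2,G2)→tasted(G2,D2) ✓  (H1,D3,G1)→tasted(G1,D3) ✓  (H2,D1,G1)→tasted(G1,D1) ✓  (H2,D2,G3)→tasted(G3,D2) ✓  (H2,D2,G4)→tasted(G4,D2) ✓  (H2,D3,G2)→tasted(G2,D3) ✓  (H2,D3,G3)→tasted(G3,D3) ✓  (H3,D1,G2)→tasted(G2,D1) ✓  (H3,D3,G5)→tasted(G5,D3) ✓  (H4,D2,G3)→tasted(G3,D2) ✓  (H4,D3,G1)→tasted(G1,D3) ✓  (H4,D3,G4)→tasted(G4,D3) ✓
Every restrictor triple satisfies the scope.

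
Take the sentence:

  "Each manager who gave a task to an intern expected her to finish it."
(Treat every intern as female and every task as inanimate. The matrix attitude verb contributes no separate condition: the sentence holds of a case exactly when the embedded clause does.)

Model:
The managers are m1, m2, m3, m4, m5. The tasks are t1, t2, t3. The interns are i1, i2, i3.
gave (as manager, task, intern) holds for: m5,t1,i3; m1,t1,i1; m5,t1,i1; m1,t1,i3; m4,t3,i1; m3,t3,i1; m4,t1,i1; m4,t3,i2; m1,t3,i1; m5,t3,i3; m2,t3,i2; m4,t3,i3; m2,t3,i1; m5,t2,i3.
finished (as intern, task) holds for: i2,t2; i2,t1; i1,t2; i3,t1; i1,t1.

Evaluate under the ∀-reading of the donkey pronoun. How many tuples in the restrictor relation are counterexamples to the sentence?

"her" takes "an intern" as antecedent and "it" takes "a task"; both are donkey pronouns co-varying with the restrictor.
Strong reading: for every (m,t,i) with gave(m,t,i), finished(i,t).
Restrictor triples: (m1,t1,i1)→finished(i1,t1) ✓  (m1,t1,i3)→finished(i3,t1) ✓  (m1,t3,i1)→finished(i1,t3) ✗  (m2,t3,i1)→finished(i1,t3) ✗  (m2,t3,i2)→finished(i2,t3) ✗  (m3,t3,i1)→finished(i1,t3) ✗  (m4,t1,i1)→finished(i1,t1) ✓  (m4,t3,i1)→finished(i1,t3) ✗  (m4,t3,i2)→finished(i2,t3) ✗  (m4,t3,i3)→finished(i3,t3) ✗  (m5,t1,i1)→finished(i1,t1) ✓  (m5,t1,i3)→finished(i3,t1) ✓  (m5,t2,i3)→finished(i3,t2) ✗  (m5,t3,i3)→finished(i3,t3) ✗
Counterexamples (restrictor triples failing the scope): 9.

9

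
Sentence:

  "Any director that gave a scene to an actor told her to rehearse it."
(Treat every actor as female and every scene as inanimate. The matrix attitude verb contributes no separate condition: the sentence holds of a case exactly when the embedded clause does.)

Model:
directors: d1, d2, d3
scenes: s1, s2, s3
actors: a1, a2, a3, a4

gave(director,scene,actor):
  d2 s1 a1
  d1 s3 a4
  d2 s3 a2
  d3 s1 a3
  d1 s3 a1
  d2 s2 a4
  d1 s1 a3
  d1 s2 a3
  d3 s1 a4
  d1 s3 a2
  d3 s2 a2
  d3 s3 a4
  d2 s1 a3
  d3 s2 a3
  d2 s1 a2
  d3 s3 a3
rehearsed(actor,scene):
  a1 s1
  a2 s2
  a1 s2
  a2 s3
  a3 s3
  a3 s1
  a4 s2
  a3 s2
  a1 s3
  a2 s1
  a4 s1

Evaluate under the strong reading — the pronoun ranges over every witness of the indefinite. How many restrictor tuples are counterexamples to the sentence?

2

"her" takes "an actor" as antecedent and "it" takes "a scene"; both are donkey pronouns co-varying with the restrictor.
Strong reading: for every (d,s,a) with gave(d,s,a), rehearsed(a,s).
Restrictor triples: (d1,s1,a3)→rehearsed(a3,s1) ✓  (d1,s2,a3)→rehearsed(a3,s2) ✓  (d1,s3,a1)→rehearsed(a1,s3) ✓  (d1,s3,a2)→rehearsed(a2,s3) ✓  (d1,s3,a4)→rehearsed(a4,s3) ✗  (d2,s1,a1)→rehearsed(a1,s1) ✓  (d2,s1,a2)→rehearsed(a2,s1) ✓  (d2,s1,a3)→rehearsed(a3,s1) ✓  (d2,s2,a4)→rehearsed(a4,s2) ✓  (d2,s3,a2)→rehearsed(a2,s3) ✓  (d3,s1,a3)→rehearsed(a3,s1) ✓  (d3,s1,a4)→rehearsed(a4,s1) ✓  (d3,s2,a2)→rehearsed(a2,s2) ✓  (d3,s2,a3)→rehearsed(a3,s2) ✓  (d3,s3,a3)→rehearsed(a3,s3) ✓  (d3,s3,a4)→rehearsed(a4,s3) ✗
Counterexamples (restrictor triples failing the scope): 2.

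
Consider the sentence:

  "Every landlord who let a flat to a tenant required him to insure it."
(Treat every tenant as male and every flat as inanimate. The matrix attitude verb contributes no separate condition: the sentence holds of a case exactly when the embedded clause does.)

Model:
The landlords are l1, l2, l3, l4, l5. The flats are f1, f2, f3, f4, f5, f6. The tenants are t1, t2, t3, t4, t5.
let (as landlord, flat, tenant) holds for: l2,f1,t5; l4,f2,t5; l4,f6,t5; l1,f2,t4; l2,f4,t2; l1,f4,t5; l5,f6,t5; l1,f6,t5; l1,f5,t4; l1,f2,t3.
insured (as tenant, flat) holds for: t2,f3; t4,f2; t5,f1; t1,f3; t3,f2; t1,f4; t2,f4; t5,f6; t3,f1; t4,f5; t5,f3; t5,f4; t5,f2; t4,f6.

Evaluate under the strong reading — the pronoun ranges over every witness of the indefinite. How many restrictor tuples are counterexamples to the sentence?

0

"him" takes "a tenant" as antecedent and "it" takes "a flat"; both are donkey pronouns co-varying with the restrictor.
Strong reading: for every (l,f,t) with let(l,f,t), insured(t,f).
Restrictor triples: (l1,f2,t3)→insured(t3,f2) ✓  (l1,f2,t4)→insured(t4,f2) ✓  (l1,f4,t5)→insured(t5,f4) ✓  (l1,f5,t4)→insured(t4,f5) ✓  (l1,f6,t5)→insured(t5,f6) ✓  (l2,f1,t5)→insured(t5,f1) ✓  (l2,f4,t2)→insured(t2,f4) ✓  (l4,f2,t5)→insured(t5,f2) ✓  (l4,f6,t5)→insured(t5,f6) ✓  (l5,f6,t5)→insured(t5,f6) ✓
Counterexamples (restrictor triples failing the scope): 0.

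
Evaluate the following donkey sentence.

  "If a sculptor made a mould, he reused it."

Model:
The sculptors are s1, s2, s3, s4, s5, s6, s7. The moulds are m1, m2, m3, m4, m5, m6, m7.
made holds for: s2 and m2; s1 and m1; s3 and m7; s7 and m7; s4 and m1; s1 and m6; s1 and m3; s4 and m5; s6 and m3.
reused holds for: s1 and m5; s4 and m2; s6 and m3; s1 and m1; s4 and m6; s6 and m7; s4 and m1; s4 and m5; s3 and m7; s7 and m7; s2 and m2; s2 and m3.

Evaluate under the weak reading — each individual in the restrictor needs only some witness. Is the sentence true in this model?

True

"it" takes "a mould" as antecedent — a donkey pronoun bound across the clause boundary.
Weak reading: every sculptor s with some made-mould has at least one made-mould m such that reused(s,m).
Per sculptor: s1:✓  s2:✓  s3:✓  s4:✓  s6:✓  s7:✓
Every sculptor in the restrictor has a witness.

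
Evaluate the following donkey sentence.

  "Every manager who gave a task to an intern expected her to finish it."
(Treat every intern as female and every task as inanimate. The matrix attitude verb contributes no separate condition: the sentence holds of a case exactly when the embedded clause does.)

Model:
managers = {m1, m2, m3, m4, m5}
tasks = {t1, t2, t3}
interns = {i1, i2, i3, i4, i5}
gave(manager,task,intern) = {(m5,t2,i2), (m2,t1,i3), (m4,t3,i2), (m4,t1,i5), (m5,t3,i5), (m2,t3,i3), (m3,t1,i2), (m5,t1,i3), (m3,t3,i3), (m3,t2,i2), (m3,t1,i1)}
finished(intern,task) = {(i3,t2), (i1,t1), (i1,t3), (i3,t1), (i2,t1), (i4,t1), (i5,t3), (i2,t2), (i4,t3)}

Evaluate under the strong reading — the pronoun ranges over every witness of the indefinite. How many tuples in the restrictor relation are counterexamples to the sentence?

"her" takes "an intern" as antecedent and "it" takes "a task"; both are donkey pronouns co-varying with the restrictor.
Strong reading: for every (m,t,i) with gave(m,t,i), finished(i,t).
Restrictor triples: (m2,t1,i3)→finished(i3,t1) ✓  (m2,t3,i3)→finished(i3,t3) ✗  (m3,t1,i1)→finished(i1,t1) ✓  (m3,t1,i2)→finished(i2,t1) ✓  (m3,t2,i2)→finished(i2,t2) ✓  (m3,t3,i3)→finished(i3,t3) ✗  (m4,t1,i5)→finished(i5,t1) ✗  (m4,t3,i2)→finished(i2,t3) ✗  (m5,t1,i3)→finished(i3,t1) ✓  (m5,t2,i2)→finished(i2,t2) ✓  (m5,t3,i5)→finished(i5,t3) ✓
Counterexamples (restrictor triples failing the scope): 4.

4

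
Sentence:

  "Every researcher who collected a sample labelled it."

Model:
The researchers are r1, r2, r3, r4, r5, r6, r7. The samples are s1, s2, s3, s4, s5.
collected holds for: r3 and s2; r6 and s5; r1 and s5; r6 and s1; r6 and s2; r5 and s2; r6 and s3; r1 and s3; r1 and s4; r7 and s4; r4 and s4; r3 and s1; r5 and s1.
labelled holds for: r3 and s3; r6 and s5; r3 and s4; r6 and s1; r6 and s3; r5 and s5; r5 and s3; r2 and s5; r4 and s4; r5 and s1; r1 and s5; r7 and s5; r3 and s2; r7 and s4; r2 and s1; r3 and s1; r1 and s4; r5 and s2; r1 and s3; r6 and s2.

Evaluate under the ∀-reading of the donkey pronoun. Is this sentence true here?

"it" takes "a sample" as antecedent — a donkey pronoun bound across the clause boundary.
Strong reading: for every (r,s) with collected(r,s), labelled(r,s).
Restrictor pairs: (r1,s3) ✓  (r1,s4) ✓  (r1,s5) ✓  (r3,s1) ✓  (r3,s2) ✓  (r4,s4) ✓  (r5,s1) ✓  (r5,s2) ✓  (r6,s1) ✓  (r6,s2) ✓  (r6,s3) ✓  (r6,s5) ✓  (r7,s4) ✓
Every restrictor pair satisfies the scope.

True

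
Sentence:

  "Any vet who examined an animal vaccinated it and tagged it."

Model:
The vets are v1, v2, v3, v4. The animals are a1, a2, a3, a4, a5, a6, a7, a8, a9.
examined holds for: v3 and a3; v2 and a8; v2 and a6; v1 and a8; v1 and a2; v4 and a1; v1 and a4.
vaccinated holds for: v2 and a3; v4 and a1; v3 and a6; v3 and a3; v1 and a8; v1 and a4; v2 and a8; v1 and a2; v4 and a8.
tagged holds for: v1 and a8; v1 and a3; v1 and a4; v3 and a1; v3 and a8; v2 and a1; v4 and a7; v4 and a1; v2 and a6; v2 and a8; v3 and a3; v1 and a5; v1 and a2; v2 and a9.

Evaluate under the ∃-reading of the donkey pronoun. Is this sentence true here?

True

"it" takes "an animal" as antecedent — a donkey pronoun bound across the clause boundary.
Weak reading: every vet v with some examined-animal has at least one examined-animal a such that vaccinated(v,a) ∧ tagged(v,a).
Per vet: v1:✓  v2:✓  v3:✓  v4:✓
Every vet in the restrictor has a witness.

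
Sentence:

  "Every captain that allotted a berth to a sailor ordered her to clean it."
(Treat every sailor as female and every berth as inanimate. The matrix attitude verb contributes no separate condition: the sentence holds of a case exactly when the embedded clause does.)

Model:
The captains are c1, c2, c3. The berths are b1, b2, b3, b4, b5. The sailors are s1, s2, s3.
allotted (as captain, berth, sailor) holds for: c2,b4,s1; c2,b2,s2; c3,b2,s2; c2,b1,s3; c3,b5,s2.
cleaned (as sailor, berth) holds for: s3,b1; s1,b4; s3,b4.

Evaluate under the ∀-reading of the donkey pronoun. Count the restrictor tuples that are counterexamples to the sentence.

3

"her" takes "a sailor" as antecedent and "it" takes "a berth"; both are donkey pronouns co-varying with the restrictor.
Strong reading: for every (c,b,s) with allotted(c,b,s), cleaned(s,b).
Restrictor triples: (c2,b1,s3)→cleaned(s3,b1) ✓  (c2,b2,s2)→cleaned(s2,b2) ✗  (c2,b4,s1)→cleaned(s1,b4) ✓  (c3,b2,s2)→cleaned(s2,b2) ✗  (c3,b5,s2)→cleaned(s2,b5) ✗
Counterexamples (restrictor triples failing the scope): 3.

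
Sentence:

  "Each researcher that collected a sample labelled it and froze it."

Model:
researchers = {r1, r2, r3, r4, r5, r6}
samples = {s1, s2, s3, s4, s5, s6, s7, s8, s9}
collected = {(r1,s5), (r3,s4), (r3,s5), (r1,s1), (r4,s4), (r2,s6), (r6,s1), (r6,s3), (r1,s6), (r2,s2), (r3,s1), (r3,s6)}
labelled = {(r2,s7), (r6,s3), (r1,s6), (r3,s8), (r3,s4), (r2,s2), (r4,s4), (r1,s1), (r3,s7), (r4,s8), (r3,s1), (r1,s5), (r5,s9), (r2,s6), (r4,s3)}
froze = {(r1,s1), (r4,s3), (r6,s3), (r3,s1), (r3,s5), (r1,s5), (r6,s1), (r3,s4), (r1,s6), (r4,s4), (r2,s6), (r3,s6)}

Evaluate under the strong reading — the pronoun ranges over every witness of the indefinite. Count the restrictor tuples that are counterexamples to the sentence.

4

"it" takes "a sample" as antecedent — a donkey pronoun bound across the clause boundary.
Strong reading: for every (r,s) with collected(r,s), labelled(r,s) ∧ froze(r,s).
Restrictor pairs: (r1,s1) ✓  (r1,s5) ✓  (r1,s6) ✓  (r2,s2) ✗  (r2,s6) ✓  (r3,s1) ✓  (r3,s4) ✓  (r3,s5) ✗  (r3,s6) ✗  (r4,s4) ✓  (r6,s1) ✗  (r6,s3) ✓
Counterexamples (restrictor pairs failing the scope): 4.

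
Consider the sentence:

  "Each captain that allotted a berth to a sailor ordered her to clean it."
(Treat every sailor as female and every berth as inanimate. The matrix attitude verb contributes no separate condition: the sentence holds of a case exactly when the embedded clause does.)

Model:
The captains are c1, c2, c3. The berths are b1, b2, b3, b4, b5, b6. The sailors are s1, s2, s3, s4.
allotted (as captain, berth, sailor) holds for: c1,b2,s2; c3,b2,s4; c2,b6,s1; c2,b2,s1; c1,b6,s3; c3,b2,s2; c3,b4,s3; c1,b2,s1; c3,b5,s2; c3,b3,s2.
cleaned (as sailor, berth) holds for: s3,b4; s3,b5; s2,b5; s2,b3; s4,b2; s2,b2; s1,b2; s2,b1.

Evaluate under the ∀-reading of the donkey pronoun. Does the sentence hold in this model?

False

"her" takes "a sailor" as antecedent and "it" takes "a berth"; both are donkey pronouns co-varying with the restrictor.
Strong reading: for every (c,b,s) with allotted(c,b,s), cleaned(s,b).
Restrictor triples: (c1,b2,s1)→cleaned(s1,b2) ✓  (c1,b2,s2)→cleaned(s2,b2) ✓  (c1,b6,s3)→cleaned(s3,b6) ✗  (c2,b2,s1)→cleaned(s1,b2) ✓  (c2,b6,s1)→cleaned(s1,b6) ✗  (c3,b2,s2)→cleaned(s2,b2) ✓  (c3,b2,s4)→cleaned(s4,b2) ✓  (c3,b3,s2)→cleaned(s2,b3) ✓  (c3,b4,s3)→cleaned(s3,b4) ✓  (c3,b5,s2)→cleaned(s2,b5) ✓
Counterexample: (c1,b6,s3) — cleaned(s3,b6) does not hold.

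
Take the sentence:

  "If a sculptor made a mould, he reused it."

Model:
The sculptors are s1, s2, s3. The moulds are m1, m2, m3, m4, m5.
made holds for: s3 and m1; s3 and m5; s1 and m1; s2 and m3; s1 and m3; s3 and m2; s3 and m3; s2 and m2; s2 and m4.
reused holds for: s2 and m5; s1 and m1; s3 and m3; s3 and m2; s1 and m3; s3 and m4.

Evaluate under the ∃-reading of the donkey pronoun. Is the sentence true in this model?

"it" takes "a mould" as antecedent — a donkey pronoun bound across the clause boundary.
Weak reading: every sculptor s with some made-mould has at least one made-mould m such that reused(s,m).
Per sculptor: s1:✓  s2:✗  s3:✓
s2 has no witness among its made-moulds.

False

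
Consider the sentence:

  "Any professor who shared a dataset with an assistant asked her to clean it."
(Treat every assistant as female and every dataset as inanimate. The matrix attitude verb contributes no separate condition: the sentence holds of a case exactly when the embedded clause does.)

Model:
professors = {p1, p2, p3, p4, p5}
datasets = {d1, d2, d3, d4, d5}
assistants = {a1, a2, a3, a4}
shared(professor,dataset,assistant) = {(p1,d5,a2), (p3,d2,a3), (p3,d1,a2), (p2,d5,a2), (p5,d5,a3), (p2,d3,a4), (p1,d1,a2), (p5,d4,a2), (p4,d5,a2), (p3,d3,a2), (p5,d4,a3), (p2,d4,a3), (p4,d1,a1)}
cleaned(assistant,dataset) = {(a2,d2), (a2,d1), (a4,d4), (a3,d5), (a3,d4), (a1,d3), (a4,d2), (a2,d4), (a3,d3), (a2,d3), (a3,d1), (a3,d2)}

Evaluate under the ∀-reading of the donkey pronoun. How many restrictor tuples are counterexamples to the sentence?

5

"her" takes "an assistant" as antecedent and "it" takes "a dataset"; both are donkey pronouns co-varying with the restrictor.
Strong reading: for every (p,d,a) with shared(p,d,a), cleaned(a,d).
Restrictor triples: (p1,d1,a2)→cleaned(a2,d1) ✓  (p1,d5,a2)→cleaned(a2,d5) ✗  (p2,d3,a4)→cleaned(a4,d3) ✗  (p2,d4,a3)→cleaned(a3,d4) ✓  (p2,d5,a2)→cleaned(a2,d5) ✗  (p3,d1,a2)→cleaned(a2,d1) ✓  (p3,d2,a3)→cleaned(a3,d2) ✓  (p3,d3,a2)→cleaned(a2,d3) ✓  (p4,d1,a1)→cleaned(a1,d1) ✗  (p4,d5,a2)→cleaned(a2,d5) ✗  (p5,d4,a2)→cleaned(a2,d4) ✓  (p5,d4,a3)→cleaned(a3,d4) ✓  (p5,d5,a3)→cleaned(a3,d5) ✓
Counterexamples (restrictor triples failing the scope): 5.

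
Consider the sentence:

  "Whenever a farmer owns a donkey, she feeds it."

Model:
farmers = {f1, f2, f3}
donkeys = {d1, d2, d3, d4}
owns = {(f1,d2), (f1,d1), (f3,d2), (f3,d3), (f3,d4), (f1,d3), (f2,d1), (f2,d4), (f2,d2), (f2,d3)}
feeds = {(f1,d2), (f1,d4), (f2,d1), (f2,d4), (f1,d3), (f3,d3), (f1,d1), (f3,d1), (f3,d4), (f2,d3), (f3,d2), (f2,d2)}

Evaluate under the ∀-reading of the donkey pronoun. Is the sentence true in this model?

True

"it" takes "a donkey" as antecedent — a donkey pronoun bound across the clause boundary.
Strong reading: for every (f,d) with owns(f,d), feeds(f,d).
Restrictor pairs: (f1,d1) ✓  (f1,d2) ✓  (f1,d3) ✓  (f2,d1) ✓  (f2,d2) ✓  (f2,d3) ✓  (f2,d4) ✓  (f3,d2) ✓  (f3,d3) ✓  (f3,d4) ✓
Every restrictor pair satisfies the scope.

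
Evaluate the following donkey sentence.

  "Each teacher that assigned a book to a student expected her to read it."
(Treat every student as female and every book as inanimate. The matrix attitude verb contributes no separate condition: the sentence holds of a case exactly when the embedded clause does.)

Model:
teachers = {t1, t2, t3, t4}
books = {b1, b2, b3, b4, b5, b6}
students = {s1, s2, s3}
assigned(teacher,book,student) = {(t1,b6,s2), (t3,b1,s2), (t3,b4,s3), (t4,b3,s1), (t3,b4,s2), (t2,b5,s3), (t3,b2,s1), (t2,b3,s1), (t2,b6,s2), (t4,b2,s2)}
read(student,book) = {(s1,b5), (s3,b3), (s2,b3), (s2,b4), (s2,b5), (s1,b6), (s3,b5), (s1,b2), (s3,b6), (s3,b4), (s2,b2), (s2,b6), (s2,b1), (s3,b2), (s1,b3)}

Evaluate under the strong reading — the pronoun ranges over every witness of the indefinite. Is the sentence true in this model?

"her" takes "a student" as antecedent and "it" takes "a book"; both are donkey pronouns co-varying with the restrictor.
Strong reading: for every (t,b,s) with assigned(t,b,s), read(s,b).
Restrictor triples: (t1,b6,s2)→read(s2,b6) ✓  (t2,b3,s1)→read(s1,b3) ✓  (t2,b5,s3)→read(s3,b5) ✓  (t2,b6,s2)→read(s2,b6) ✓  (t3,b1,s2)→read(s2,b1) ✓  (t3,b2,s1)→read(s1,b2) ✓  (t3,b4,s2)→read(s2,b4) ✓  (t3,b4,s3)→read(s3,b4) ✓  (t4,b2,s2)→read(s2,b2) ✓  (t4,b3,s1)→read(s1,b3) ✓
Every restrictor triple satisfies the scope.

True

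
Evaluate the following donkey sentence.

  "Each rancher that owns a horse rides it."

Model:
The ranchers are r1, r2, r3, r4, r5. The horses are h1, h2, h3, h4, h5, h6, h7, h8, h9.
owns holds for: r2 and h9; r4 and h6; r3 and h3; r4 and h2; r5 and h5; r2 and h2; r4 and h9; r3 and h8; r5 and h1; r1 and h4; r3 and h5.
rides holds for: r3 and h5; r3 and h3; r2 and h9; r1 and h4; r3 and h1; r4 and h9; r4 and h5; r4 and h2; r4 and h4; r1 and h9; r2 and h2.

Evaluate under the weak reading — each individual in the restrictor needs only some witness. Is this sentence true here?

"it" takes "a horse" as antecedent — a donkey pronoun bound across the clause boundary.
Weak reading: every rancher r with some owns-horse has at least one owns-horse h such that rides(r,h).
Per rancher: r1:✓  r2:✓  r3:✓  r4:✓  r5:✗
r5 has no witness among its owns-horses.

False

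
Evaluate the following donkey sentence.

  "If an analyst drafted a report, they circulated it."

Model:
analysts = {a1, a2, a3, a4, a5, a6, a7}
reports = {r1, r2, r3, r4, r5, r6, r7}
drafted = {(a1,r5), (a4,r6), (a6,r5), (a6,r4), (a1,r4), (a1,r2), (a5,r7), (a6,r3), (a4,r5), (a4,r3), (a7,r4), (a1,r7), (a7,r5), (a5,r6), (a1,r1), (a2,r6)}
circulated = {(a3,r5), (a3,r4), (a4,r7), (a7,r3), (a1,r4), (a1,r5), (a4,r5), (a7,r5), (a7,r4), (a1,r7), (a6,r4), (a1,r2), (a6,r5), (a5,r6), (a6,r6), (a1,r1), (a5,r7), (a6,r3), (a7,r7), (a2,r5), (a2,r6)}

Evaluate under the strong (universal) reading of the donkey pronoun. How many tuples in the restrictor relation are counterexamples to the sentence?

"it" takes "a report" as antecedent — a donkey pronoun bound across the clause boundary.
Strong reading: for every (a,r) with drafted(a,r), circulated(a,r).
Restrictor pairs: (a1,r1) ✓  (a1,r2) ✓  (a1,r4) ✓  (a1,r5) ✓  (a1,r7) ✓  (a2,r6) ✓  (a4,r3) ✗  (a4,r5) ✓  (a4,r6) ✗  (a5,r6) ✓  (a5,r7) ✓  (a6,r3) ✓  (a6,r4) ✓  (a6,r5) ✓  (a7,r4) ✓  (a7,r5) ✓
Counterexamples (restrictor pairs failing the scope): 2.

2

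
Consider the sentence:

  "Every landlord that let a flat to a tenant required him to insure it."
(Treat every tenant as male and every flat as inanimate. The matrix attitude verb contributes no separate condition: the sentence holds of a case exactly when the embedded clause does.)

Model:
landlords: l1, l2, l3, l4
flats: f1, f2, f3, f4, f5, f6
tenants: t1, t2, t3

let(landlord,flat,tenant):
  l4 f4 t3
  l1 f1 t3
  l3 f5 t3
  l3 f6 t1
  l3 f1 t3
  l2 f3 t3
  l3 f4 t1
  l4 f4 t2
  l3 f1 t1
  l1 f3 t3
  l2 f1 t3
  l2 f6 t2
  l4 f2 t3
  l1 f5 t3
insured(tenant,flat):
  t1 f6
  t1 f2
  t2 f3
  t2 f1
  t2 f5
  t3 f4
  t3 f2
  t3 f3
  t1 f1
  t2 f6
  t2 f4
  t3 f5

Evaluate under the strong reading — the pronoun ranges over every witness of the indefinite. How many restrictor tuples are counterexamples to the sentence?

4

"him" takes "a tenant" as antecedent and "it" takes "a flat"; both are donkey pronouns co-varying with the restrictor.
Strong reading: for every (l,f,t) with let(l,f,t), insured(t,f).
Restrictor triples: (l1,f1,t3)→insured(t3,f1) ✗  (l1,f3,t3)→insured(t3,f3) ✓  (l1,f5,t3)→insured(t3,f5) ✓  (l2,f1,t3)→insured(t3,f1) ✗  (l2,f3,t3)→insured(t3,f3) ✓  (l2,f6,t2)→insured(t2,f6) ✓  (l3,f1,t1)→insured(t1,f1) ✓  (l3,f1,t3)→insured(t3,f1) ✗  (l3,f4,t1)→insured(t1,f4) ✗  (l3,f5,t3)→insured(t3,f5) ✓  (l3,f6,t1)→insured(t1,f6) ✓  (l4,f2,t3)→insured(t3,f2) ✓  (l4,f4,t2)→insured(t2,f4) ✓  (l4,f4,t3)→insured(t3,f4) ✓
Counterexamples (restrictor triples failing the scope): 4.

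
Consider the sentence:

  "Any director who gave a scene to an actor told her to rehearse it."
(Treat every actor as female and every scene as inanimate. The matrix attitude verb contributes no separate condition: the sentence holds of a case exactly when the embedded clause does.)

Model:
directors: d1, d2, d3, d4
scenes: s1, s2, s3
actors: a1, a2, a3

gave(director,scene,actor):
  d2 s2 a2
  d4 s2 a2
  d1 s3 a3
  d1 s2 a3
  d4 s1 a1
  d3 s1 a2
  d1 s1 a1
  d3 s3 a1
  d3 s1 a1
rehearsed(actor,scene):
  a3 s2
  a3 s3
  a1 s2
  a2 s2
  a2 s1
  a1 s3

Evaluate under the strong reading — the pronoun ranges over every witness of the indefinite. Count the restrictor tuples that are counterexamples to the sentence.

"her" takes "an actor" as antecedent and "it" takes "a scene"; both are donkey pronouns co-varying with the restrictor.
Strong reading: for every (d,s,a) with gave(d,s,a), rehearsed(a,s).
Restrictor triples: (d1,s1,a1)→rehearsed(a1,s1) ✗  (d1,s2,a3)→rehearsed(a3,s2) ✓  (d1,s3,a3)→rehearsed(a3,s3) ✓  (d2,s2,a2)→rehearsed(a2,s2) ✓  (d3,s1,a1)→rehearsed(a1,s1) ✗  (d3,s1,a2)→rehearsed(a2,s1) ✓  (d3,s3,a1)→rehearsed(a1,s3) ✓  (d4,s1,a1)→rehearsed(a1,s1) ✗  (d4,s2,a2)→rehearsed(a2,s2) ✓
Counterexamples (restrictor triples failing the scope): 3.

3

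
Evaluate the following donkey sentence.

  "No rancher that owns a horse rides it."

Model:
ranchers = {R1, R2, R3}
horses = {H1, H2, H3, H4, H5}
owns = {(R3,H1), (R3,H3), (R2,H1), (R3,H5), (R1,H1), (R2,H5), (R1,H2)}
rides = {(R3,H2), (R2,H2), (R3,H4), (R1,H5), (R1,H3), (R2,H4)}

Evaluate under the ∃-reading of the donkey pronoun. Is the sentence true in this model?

"it" takes "a horse" as antecedent — a donkey pronoun bound across the clause boundary.
Truth condition: for no (r,h) with owns(r,h) does rides(r,h) hold.
Restrictor pairs — does the scope hold? (R1,H1):fails  (R1,H2):fails  (R2,H1):fails  (R2,H5):fails  (R3,H1):fails  (R3,H3):fails  (R3,H5):fails
Scope holds for no restrictor pair, so the sentence is true.

True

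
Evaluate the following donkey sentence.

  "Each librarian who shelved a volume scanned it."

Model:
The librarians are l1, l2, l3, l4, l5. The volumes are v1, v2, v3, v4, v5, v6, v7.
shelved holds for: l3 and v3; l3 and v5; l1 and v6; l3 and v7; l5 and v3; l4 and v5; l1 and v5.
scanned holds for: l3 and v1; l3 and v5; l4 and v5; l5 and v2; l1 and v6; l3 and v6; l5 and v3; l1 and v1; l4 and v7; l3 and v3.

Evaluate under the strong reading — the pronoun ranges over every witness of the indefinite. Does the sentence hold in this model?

"it" takes "a volume" as antecedent — a donkey pronoun bound across the clause boundary.
Strong reading: for every (l,v) with shelved(l,v), scanned(l,v).
Restrictor pairs: (l1,v5) ✗  (l1,v6) ✓  (l3,v3) ✓  (l3,v5) ✓  (l3,v7) ✗  (l4,v5) ✓  (l5,v3) ✓
Counterexample: (l1,v5) is in shelved but fails the scope.

False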